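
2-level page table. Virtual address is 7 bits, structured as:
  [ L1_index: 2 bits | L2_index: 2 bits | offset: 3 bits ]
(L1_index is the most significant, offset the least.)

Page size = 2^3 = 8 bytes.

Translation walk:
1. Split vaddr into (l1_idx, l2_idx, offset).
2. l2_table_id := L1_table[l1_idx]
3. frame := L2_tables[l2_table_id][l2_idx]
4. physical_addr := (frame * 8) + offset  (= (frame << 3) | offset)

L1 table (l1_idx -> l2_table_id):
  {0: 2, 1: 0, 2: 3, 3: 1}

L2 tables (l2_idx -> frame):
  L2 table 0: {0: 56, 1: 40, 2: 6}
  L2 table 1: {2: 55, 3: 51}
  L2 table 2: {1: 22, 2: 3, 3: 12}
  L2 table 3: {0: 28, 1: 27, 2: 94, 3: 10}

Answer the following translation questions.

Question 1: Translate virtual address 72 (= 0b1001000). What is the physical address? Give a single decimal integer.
Answer: 216

Derivation:
vaddr = 72 = 0b1001000
Split: l1_idx=2, l2_idx=1, offset=0
L1[2] = 3
L2[3][1] = 27
paddr = 27 * 8 + 0 = 216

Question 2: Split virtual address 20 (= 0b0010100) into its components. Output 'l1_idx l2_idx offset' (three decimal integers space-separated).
Answer: 0 2 4

Derivation:
vaddr = 20 = 0b0010100
  top 2 bits -> l1_idx = 0
  next 2 bits -> l2_idx = 2
  bottom 3 bits -> offset = 4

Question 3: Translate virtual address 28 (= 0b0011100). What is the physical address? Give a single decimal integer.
Answer: 100

Derivation:
vaddr = 28 = 0b0011100
Split: l1_idx=0, l2_idx=3, offset=4
L1[0] = 2
L2[2][3] = 12
paddr = 12 * 8 + 4 = 100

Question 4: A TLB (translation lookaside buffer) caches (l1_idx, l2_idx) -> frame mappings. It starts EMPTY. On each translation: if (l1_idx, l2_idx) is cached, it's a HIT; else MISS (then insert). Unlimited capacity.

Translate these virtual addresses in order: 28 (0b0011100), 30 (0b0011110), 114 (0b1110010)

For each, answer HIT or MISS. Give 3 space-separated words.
Answer: MISS HIT MISS

Derivation:
vaddr=28: (0,3) not in TLB -> MISS, insert
vaddr=30: (0,3) in TLB -> HIT
vaddr=114: (3,2) not in TLB -> MISS, insert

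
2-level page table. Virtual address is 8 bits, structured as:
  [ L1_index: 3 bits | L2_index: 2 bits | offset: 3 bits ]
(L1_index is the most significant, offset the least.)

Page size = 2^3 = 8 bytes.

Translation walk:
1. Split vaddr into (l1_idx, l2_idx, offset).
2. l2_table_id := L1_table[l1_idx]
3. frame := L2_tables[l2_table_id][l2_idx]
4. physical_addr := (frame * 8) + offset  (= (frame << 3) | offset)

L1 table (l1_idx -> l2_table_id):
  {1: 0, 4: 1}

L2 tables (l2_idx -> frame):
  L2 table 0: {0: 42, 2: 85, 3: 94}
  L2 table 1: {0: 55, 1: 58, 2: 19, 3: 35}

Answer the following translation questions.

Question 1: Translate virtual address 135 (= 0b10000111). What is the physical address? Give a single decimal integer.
vaddr = 135 = 0b10000111
Split: l1_idx=4, l2_idx=0, offset=7
L1[4] = 1
L2[1][0] = 55
paddr = 55 * 8 + 7 = 447

Answer: 447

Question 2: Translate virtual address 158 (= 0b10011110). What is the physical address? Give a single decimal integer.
vaddr = 158 = 0b10011110
Split: l1_idx=4, l2_idx=3, offset=6
L1[4] = 1
L2[1][3] = 35
paddr = 35 * 8 + 6 = 286

Answer: 286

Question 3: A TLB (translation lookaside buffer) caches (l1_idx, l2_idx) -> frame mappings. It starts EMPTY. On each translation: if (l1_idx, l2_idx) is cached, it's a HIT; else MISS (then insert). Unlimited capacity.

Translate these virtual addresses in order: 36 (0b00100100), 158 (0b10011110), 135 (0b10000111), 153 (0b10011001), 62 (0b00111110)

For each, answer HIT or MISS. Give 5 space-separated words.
Answer: MISS MISS MISS HIT MISS

Derivation:
vaddr=36: (1,0) not in TLB -> MISS, insert
vaddr=158: (4,3) not in TLB -> MISS, insert
vaddr=135: (4,0) not in TLB -> MISS, insert
vaddr=153: (4,3) in TLB -> HIT
vaddr=62: (1,3) not in TLB -> MISS, insert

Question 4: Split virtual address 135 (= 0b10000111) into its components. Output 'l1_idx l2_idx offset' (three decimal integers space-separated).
Answer: 4 0 7

Derivation:
vaddr = 135 = 0b10000111
  top 3 bits -> l1_idx = 4
  next 2 bits -> l2_idx = 0
  bottom 3 bits -> offset = 7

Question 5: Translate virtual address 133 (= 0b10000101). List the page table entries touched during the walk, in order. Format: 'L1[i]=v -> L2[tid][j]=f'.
vaddr = 133 = 0b10000101
Split: l1_idx=4, l2_idx=0, offset=5

Answer: L1[4]=1 -> L2[1][0]=55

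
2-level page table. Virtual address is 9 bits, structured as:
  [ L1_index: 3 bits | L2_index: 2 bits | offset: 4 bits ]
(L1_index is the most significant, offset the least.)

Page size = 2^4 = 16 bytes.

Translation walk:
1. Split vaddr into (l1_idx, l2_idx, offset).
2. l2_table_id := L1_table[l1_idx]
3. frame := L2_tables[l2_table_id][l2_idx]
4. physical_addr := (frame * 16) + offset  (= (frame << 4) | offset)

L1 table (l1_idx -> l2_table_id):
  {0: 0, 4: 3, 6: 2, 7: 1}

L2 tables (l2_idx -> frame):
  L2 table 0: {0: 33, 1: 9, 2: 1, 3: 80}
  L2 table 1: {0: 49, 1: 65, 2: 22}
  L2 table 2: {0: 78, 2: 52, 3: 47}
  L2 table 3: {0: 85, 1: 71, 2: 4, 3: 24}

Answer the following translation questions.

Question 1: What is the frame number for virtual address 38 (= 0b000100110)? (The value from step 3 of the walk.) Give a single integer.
Answer: 1

Derivation:
vaddr = 38: l1_idx=0, l2_idx=2
L1[0] = 0; L2[0][2] = 1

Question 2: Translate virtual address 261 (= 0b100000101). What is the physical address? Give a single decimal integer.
vaddr = 261 = 0b100000101
Split: l1_idx=4, l2_idx=0, offset=5
L1[4] = 3
L2[3][0] = 85
paddr = 85 * 16 + 5 = 1365

Answer: 1365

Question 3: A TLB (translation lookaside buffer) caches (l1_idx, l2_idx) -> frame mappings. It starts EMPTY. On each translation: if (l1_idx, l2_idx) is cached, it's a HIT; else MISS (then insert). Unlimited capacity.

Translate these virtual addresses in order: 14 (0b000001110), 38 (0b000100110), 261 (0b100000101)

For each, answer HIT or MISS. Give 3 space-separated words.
Answer: MISS MISS MISS

Derivation:
vaddr=14: (0,0) not in TLB -> MISS, insert
vaddr=38: (0,2) not in TLB -> MISS, insert
vaddr=261: (4,0) not in TLB -> MISS, insert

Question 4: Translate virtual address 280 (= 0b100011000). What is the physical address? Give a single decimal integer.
vaddr = 280 = 0b100011000
Split: l1_idx=4, l2_idx=1, offset=8
L1[4] = 3
L2[3][1] = 71
paddr = 71 * 16 + 8 = 1144

Answer: 1144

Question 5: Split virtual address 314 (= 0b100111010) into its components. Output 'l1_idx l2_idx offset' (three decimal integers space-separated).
vaddr = 314 = 0b100111010
  top 3 bits -> l1_idx = 4
  next 2 bits -> l2_idx = 3
  bottom 4 bits -> offset = 10

Answer: 4 3 10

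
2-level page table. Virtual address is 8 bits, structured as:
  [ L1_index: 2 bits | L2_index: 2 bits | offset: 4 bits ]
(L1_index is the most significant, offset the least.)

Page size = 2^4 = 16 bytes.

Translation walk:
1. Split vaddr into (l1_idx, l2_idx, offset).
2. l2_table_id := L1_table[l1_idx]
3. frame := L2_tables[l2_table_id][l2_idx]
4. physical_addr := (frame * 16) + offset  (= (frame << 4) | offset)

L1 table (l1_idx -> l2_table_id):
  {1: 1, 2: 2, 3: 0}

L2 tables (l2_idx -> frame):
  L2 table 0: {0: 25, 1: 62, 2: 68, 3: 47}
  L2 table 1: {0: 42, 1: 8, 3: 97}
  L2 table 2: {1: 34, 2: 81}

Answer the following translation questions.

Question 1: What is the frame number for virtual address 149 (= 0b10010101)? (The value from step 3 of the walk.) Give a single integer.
Answer: 34

Derivation:
vaddr = 149: l1_idx=2, l2_idx=1
L1[2] = 2; L2[2][1] = 34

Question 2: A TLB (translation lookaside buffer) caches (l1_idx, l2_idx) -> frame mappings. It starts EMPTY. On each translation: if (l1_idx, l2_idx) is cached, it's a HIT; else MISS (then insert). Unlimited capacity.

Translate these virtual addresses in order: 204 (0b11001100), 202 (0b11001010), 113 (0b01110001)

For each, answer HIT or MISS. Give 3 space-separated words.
vaddr=204: (3,0) not in TLB -> MISS, insert
vaddr=202: (3,0) in TLB -> HIT
vaddr=113: (1,3) not in TLB -> MISS, insert

Answer: MISS HIT MISS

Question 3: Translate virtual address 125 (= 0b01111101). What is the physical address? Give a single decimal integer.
vaddr = 125 = 0b01111101
Split: l1_idx=1, l2_idx=3, offset=13
L1[1] = 1
L2[1][3] = 97
paddr = 97 * 16 + 13 = 1565

Answer: 1565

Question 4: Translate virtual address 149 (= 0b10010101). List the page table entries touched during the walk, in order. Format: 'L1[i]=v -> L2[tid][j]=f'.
Answer: L1[2]=2 -> L2[2][1]=34

Derivation:
vaddr = 149 = 0b10010101
Split: l1_idx=2, l2_idx=1, offset=5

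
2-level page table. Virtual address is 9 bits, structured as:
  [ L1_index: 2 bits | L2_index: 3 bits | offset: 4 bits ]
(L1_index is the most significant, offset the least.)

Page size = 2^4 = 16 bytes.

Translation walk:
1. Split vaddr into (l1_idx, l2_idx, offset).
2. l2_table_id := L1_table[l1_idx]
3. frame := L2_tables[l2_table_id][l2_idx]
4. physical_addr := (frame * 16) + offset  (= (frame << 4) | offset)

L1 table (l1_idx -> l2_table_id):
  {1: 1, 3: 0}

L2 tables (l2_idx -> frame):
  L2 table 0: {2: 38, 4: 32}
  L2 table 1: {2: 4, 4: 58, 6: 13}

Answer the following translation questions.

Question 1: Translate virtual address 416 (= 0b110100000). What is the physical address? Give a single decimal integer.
vaddr = 416 = 0b110100000
Split: l1_idx=3, l2_idx=2, offset=0
L1[3] = 0
L2[0][2] = 38
paddr = 38 * 16 + 0 = 608

Answer: 608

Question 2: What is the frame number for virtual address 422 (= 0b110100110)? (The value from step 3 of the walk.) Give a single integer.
Answer: 38

Derivation:
vaddr = 422: l1_idx=3, l2_idx=2
L1[3] = 0; L2[0][2] = 38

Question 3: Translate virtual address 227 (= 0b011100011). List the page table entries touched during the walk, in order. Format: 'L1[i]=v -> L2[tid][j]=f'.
vaddr = 227 = 0b011100011
Split: l1_idx=1, l2_idx=6, offset=3

Answer: L1[1]=1 -> L2[1][6]=13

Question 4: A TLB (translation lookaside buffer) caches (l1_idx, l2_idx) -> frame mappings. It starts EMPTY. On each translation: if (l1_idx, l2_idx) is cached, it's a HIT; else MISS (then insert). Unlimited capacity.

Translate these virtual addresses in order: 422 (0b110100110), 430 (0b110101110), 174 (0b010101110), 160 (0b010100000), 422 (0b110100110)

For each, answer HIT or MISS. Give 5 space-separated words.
Answer: MISS HIT MISS HIT HIT

Derivation:
vaddr=422: (3,2) not in TLB -> MISS, insert
vaddr=430: (3,2) in TLB -> HIT
vaddr=174: (1,2) not in TLB -> MISS, insert
vaddr=160: (1,2) in TLB -> HIT
vaddr=422: (3,2) in TLB -> HIT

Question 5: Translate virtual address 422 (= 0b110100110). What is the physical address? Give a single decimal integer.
vaddr = 422 = 0b110100110
Split: l1_idx=3, l2_idx=2, offset=6
L1[3] = 0
L2[0][2] = 38
paddr = 38 * 16 + 6 = 614

Answer: 614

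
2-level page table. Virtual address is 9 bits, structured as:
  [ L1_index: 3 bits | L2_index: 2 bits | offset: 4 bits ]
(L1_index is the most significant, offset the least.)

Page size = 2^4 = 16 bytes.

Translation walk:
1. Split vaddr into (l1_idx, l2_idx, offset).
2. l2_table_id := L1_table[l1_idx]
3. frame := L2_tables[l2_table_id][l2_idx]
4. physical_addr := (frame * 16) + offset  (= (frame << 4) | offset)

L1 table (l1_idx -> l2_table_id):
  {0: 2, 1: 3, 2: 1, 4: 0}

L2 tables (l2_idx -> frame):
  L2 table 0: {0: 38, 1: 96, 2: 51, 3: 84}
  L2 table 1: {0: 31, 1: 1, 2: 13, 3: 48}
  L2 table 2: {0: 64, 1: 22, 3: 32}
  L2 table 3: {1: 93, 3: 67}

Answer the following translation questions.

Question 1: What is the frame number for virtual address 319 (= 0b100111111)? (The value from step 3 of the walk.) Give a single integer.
Answer: 84

Derivation:
vaddr = 319: l1_idx=4, l2_idx=3
L1[4] = 0; L2[0][3] = 84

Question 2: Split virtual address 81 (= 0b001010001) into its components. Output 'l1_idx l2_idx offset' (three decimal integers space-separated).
Answer: 1 1 1

Derivation:
vaddr = 81 = 0b001010001
  top 3 bits -> l1_idx = 1
  next 2 bits -> l2_idx = 1
  bottom 4 bits -> offset = 1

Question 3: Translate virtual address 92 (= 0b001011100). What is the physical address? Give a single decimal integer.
Answer: 1500

Derivation:
vaddr = 92 = 0b001011100
Split: l1_idx=1, l2_idx=1, offset=12
L1[1] = 3
L2[3][1] = 93
paddr = 93 * 16 + 12 = 1500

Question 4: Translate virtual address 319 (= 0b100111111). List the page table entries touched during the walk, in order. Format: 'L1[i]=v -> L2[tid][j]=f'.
Answer: L1[4]=0 -> L2[0][3]=84

Derivation:
vaddr = 319 = 0b100111111
Split: l1_idx=4, l2_idx=3, offset=15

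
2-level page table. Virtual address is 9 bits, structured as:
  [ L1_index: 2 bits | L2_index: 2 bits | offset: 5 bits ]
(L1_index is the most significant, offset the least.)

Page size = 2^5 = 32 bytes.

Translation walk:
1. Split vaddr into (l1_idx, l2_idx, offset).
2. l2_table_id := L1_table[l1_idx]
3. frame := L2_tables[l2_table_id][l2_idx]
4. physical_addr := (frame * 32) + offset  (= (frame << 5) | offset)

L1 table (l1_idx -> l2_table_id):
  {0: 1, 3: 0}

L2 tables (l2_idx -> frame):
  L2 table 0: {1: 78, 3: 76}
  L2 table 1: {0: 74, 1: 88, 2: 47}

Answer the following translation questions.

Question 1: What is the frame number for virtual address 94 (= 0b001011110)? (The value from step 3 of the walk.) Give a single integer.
Answer: 47

Derivation:
vaddr = 94: l1_idx=0, l2_idx=2
L1[0] = 1; L2[1][2] = 47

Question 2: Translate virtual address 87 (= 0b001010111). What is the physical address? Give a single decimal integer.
vaddr = 87 = 0b001010111
Split: l1_idx=0, l2_idx=2, offset=23
L1[0] = 1
L2[1][2] = 47
paddr = 47 * 32 + 23 = 1527

Answer: 1527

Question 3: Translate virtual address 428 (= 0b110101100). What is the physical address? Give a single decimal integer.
vaddr = 428 = 0b110101100
Split: l1_idx=3, l2_idx=1, offset=12
L1[3] = 0
L2[0][1] = 78
paddr = 78 * 32 + 12 = 2508

Answer: 2508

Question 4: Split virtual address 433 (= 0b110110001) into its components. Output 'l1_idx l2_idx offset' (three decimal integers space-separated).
vaddr = 433 = 0b110110001
  top 2 bits -> l1_idx = 3
  next 2 bits -> l2_idx = 1
  bottom 5 bits -> offset = 17

Answer: 3 1 17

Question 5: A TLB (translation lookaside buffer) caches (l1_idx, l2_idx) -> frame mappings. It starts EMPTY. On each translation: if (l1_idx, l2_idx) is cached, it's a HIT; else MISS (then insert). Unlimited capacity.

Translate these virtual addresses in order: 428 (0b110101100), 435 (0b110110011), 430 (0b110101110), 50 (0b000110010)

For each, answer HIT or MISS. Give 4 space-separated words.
vaddr=428: (3,1) not in TLB -> MISS, insert
vaddr=435: (3,1) in TLB -> HIT
vaddr=430: (3,1) in TLB -> HIT
vaddr=50: (0,1) not in TLB -> MISS, insert

Answer: MISS HIT HIT MISS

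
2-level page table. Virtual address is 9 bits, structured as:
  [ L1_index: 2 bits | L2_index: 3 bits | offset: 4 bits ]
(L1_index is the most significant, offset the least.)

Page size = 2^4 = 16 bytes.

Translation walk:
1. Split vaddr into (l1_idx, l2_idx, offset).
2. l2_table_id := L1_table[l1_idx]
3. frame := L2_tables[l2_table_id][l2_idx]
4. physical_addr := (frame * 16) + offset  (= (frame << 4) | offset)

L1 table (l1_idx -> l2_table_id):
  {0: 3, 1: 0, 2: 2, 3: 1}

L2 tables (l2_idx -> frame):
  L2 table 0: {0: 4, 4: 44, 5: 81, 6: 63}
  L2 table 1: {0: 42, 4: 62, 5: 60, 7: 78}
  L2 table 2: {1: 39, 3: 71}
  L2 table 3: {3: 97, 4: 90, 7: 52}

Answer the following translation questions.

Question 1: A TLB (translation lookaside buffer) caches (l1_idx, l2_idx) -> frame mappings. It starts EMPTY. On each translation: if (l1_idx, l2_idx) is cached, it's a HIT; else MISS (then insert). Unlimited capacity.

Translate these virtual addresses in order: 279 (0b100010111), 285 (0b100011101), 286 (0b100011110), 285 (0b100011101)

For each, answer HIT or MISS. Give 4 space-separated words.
vaddr=279: (2,1) not in TLB -> MISS, insert
vaddr=285: (2,1) in TLB -> HIT
vaddr=286: (2,1) in TLB -> HIT
vaddr=285: (2,1) in TLB -> HIT

Answer: MISS HIT HIT HIT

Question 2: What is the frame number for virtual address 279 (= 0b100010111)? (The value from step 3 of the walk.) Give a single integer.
vaddr = 279: l1_idx=2, l2_idx=1
L1[2] = 2; L2[2][1] = 39

Answer: 39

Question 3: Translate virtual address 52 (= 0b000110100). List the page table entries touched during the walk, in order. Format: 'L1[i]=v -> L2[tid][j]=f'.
Answer: L1[0]=3 -> L2[3][3]=97

Derivation:
vaddr = 52 = 0b000110100
Split: l1_idx=0, l2_idx=3, offset=4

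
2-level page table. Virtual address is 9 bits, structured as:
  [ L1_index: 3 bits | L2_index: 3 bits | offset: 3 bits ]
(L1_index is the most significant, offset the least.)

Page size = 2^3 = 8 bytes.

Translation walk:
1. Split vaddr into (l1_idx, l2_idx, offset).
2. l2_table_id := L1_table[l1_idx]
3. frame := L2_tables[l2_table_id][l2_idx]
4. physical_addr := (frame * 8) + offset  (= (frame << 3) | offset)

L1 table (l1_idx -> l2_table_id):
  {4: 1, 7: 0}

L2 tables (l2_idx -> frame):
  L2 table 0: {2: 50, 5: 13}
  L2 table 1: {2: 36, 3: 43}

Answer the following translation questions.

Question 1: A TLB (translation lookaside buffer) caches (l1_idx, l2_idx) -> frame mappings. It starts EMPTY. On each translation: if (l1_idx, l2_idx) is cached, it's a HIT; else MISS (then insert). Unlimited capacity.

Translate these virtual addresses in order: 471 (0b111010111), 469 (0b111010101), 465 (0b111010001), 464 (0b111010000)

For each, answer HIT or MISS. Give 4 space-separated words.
Answer: MISS HIT HIT HIT

Derivation:
vaddr=471: (7,2) not in TLB -> MISS, insert
vaddr=469: (7,2) in TLB -> HIT
vaddr=465: (7,2) in TLB -> HIT
vaddr=464: (7,2) in TLB -> HIT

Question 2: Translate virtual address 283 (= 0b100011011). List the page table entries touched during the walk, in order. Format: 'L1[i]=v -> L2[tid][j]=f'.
Answer: L1[4]=1 -> L2[1][3]=43

Derivation:
vaddr = 283 = 0b100011011
Split: l1_idx=4, l2_idx=3, offset=3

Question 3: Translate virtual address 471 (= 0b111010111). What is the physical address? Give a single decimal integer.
vaddr = 471 = 0b111010111
Split: l1_idx=7, l2_idx=2, offset=7
L1[7] = 0
L2[0][2] = 50
paddr = 50 * 8 + 7 = 407

Answer: 407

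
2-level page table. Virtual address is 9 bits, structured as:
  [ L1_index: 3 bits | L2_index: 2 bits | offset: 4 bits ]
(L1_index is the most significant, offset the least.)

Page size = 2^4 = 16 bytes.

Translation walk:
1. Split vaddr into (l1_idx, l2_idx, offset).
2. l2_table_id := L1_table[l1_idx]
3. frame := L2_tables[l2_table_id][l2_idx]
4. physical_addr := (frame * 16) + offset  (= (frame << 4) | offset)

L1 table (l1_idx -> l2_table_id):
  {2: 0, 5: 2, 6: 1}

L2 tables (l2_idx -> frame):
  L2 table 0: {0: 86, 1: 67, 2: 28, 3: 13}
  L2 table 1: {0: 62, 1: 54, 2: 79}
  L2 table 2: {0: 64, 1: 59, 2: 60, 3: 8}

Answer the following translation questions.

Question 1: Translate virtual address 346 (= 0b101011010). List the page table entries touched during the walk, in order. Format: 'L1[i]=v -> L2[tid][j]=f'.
Answer: L1[5]=2 -> L2[2][1]=59

Derivation:
vaddr = 346 = 0b101011010
Split: l1_idx=5, l2_idx=1, offset=10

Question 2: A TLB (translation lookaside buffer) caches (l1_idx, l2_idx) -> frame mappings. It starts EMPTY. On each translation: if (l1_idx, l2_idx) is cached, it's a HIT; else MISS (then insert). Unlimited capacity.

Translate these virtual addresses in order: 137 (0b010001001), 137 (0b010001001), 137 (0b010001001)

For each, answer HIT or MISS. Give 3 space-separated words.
vaddr=137: (2,0) not in TLB -> MISS, insert
vaddr=137: (2,0) in TLB -> HIT
vaddr=137: (2,0) in TLB -> HIT

Answer: MISS HIT HIT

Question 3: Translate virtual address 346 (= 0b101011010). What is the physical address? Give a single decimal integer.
vaddr = 346 = 0b101011010
Split: l1_idx=5, l2_idx=1, offset=10
L1[5] = 2
L2[2][1] = 59
paddr = 59 * 16 + 10 = 954

Answer: 954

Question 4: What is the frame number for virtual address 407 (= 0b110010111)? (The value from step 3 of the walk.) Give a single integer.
Answer: 54

Derivation:
vaddr = 407: l1_idx=6, l2_idx=1
L1[6] = 1; L2[1][1] = 54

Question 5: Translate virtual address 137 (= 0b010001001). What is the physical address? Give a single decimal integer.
Answer: 1385

Derivation:
vaddr = 137 = 0b010001001
Split: l1_idx=2, l2_idx=0, offset=9
L1[2] = 0
L2[0][0] = 86
paddr = 86 * 16 + 9 = 1385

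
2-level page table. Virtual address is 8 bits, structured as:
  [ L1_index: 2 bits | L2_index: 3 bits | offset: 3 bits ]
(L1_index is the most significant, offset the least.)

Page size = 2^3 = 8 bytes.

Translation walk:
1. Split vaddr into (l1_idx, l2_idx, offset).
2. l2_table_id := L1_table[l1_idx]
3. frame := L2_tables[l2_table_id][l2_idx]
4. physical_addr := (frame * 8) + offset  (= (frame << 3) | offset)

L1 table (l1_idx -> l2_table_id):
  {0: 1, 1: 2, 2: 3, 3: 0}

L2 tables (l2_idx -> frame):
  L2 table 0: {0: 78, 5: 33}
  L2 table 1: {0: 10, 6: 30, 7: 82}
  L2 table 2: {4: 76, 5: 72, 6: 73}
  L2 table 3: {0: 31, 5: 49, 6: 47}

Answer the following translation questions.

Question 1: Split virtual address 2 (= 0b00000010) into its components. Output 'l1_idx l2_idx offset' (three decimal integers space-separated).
Answer: 0 0 2

Derivation:
vaddr = 2 = 0b00000010
  top 2 bits -> l1_idx = 0
  next 3 bits -> l2_idx = 0
  bottom 3 bits -> offset = 2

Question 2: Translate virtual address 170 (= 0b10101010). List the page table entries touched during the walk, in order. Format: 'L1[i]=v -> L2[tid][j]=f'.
vaddr = 170 = 0b10101010
Split: l1_idx=2, l2_idx=5, offset=2

Answer: L1[2]=3 -> L2[3][5]=49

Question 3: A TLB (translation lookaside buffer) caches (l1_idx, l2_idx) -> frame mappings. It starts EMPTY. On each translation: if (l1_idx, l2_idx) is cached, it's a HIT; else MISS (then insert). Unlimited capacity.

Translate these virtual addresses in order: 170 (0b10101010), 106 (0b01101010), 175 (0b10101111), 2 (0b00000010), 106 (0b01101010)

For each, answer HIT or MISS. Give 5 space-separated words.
Answer: MISS MISS HIT MISS HIT

Derivation:
vaddr=170: (2,5) not in TLB -> MISS, insert
vaddr=106: (1,5) not in TLB -> MISS, insert
vaddr=175: (2,5) in TLB -> HIT
vaddr=2: (0,0) not in TLB -> MISS, insert
vaddr=106: (1,5) in TLB -> HIT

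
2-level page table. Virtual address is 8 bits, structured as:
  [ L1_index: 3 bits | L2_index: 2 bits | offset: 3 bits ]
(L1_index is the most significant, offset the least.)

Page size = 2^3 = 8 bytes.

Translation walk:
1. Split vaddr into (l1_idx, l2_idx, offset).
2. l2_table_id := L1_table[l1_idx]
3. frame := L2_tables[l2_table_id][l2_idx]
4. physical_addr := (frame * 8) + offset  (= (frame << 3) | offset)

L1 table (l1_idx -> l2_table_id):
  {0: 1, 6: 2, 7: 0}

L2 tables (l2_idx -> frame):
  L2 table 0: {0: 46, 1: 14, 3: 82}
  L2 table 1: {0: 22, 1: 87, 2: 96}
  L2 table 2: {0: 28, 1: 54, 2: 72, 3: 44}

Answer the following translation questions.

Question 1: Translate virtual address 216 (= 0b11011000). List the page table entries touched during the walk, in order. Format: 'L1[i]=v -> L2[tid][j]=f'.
vaddr = 216 = 0b11011000
Split: l1_idx=6, l2_idx=3, offset=0

Answer: L1[6]=2 -> L2[2][3]=44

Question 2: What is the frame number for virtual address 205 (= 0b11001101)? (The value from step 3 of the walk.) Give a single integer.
Answer: 54

Derivation:
vaddr = 205: l1_idx=6, l2_idx=1
L1[6] = 2; L2[2][1] = 54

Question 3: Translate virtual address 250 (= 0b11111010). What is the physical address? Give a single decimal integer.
vaddr = 250 = 0b11111010
Split: l1_idx=7, l2_idx=3, offset=2
L1[7] = 0
L2[0][3] = 82
paddr = 82 * 8 + 2 = 658

Answer: 658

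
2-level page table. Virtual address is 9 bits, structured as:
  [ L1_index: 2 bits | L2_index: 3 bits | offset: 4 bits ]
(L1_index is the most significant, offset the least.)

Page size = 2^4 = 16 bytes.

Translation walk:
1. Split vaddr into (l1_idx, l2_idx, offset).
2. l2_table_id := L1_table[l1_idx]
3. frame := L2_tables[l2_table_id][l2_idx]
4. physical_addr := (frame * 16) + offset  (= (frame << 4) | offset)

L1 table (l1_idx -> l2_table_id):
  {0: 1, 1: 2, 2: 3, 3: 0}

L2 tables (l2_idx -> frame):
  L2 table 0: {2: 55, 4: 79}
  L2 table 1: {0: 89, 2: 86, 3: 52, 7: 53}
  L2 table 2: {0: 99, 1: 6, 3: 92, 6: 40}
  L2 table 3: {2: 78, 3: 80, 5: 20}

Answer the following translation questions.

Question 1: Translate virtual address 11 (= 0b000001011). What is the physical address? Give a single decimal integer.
vaddr = 11 = 0b000001011
Split: l1_idx=0, l2_idx=0, offset=11
L1[0] = 1
L2[1][0] = 89
paddr = 89 * 16 + 11 = 1435

Answer: 1435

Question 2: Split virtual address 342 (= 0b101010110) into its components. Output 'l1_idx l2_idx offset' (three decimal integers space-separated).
vaddr = 342 = 0b101010110
  top 2 bits -> l1_idx = 2
  next 3 bits -> l2_idx = 5
  bottom 4 bits -> offset = 6

Answer: 2 5 6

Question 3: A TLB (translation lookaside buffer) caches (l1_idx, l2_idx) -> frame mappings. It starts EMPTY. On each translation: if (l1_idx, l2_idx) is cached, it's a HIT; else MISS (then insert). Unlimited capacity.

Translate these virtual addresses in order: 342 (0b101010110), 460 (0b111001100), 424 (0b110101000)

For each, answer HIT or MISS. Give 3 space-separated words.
Answer: MISS MISS MISS

Derivation:
vaddr=342: (2,5) not in TLB -> MISS, insert
vaddr=460: (3,4) not in TLB -> MISS, insert
vaddr=424: (3,2) not in TLB -> MISS, insert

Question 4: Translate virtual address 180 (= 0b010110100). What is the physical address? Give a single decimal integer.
vaddr = 180 = 0b010110100
Split: l1_idx=1, l2_idx=3, offset=4
L1[1] = 2
L2[2][3] = 92
paddr = 92 * 16 + 4 = 1476

Answer: 1476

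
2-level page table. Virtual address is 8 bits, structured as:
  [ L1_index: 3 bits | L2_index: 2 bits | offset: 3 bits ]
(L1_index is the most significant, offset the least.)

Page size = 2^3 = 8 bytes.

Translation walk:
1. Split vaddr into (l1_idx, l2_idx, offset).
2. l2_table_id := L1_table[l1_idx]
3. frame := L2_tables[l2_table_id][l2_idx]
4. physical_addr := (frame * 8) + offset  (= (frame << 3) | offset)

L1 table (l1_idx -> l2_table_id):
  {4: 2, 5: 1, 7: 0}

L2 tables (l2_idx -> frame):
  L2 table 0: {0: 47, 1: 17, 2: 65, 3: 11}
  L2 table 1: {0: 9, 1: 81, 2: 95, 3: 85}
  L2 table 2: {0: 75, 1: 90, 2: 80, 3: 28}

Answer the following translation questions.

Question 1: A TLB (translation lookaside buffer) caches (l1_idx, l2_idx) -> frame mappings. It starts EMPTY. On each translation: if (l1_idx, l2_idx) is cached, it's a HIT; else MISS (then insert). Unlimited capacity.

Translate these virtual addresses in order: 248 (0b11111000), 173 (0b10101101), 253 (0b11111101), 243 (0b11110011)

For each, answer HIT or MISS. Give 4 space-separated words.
Answer: MISS MISS HIT MISS

Derivation:
vaddr=248: (7,3) not in TLB -> MISS, insert
vaddr=173: (5,1) not in TLB -> MISS, insert
vaddr=253: (7,3) in TLB -> HIT
vaddr=243: (7,2) not in TLB -> MISS, insert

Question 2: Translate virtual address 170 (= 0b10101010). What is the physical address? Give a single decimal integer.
vaddr = 170 = 0b10101010
Split: l1_idx=5, l2_idx=1, offset=2
L1[5] = 1
L2[1][1] = 81
paddr = 81 * 8 + 2 = 650

Answer: 650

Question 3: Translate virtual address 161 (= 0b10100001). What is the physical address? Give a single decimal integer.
Answer: 73

Derivation:
vaddr = 161 = 0b10100001
Split: l1_idx=5, l2_idx=0, offset=1
L1[5] = 1
L2[1][0] = 9
paddr = 9 * 8 + 1 = 73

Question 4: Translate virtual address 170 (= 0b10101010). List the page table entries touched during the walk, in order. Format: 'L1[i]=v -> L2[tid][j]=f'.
vaddr = 170 = 0b10101010
Split: l1_idx=5, l2_idx=1, offset=2

Answer: L1[5]=1 -> L2[1][1]=81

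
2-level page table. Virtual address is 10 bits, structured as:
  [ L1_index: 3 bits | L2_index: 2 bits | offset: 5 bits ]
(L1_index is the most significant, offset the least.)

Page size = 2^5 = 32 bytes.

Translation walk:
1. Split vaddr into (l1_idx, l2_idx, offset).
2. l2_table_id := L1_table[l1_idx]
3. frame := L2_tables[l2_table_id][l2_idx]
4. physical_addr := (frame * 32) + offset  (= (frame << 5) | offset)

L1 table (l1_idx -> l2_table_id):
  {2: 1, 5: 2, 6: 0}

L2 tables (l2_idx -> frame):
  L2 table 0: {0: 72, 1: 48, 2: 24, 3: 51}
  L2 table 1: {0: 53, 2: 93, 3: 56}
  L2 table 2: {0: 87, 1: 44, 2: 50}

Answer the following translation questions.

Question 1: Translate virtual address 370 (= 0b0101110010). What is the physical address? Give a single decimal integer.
vaddr = 370 = 0b0101110010
Split: l1_idx=2, l2_idx=3, offset=18
L1[2] = 1
L2[1][3] = 56
paddr = 56 * 32 + 18 = 1810

Answer: 1810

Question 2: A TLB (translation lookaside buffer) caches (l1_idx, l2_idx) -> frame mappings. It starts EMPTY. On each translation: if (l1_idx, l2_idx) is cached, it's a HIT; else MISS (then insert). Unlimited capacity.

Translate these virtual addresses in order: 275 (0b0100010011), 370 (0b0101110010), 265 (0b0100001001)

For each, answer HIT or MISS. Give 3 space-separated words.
Answer: MISS MISS HIT

Derivation:
vaddr=275: (2,0) not in TLB -> MISS, insert
vaddr=370: (2,3) not in TLB -> MISS, insert
vaddr=265: (2,0) in TLB -> HIT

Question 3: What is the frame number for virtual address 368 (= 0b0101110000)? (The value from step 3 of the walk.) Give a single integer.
Answer: 56

Derivation:
vaddr = 368: l1_idx=2, l2_idx=3
L1[2] = 1; L2[1][3] = 56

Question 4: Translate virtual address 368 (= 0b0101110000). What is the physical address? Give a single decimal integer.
Answer: 1808

Derivation:
vaddr = 368 = 0b0101110000
Split: l1_idx=2, l2_idx=3, offset=16
L1[2] = 1
L2[1][3] = 56
paddr = 56 * 32 + 16 = 1808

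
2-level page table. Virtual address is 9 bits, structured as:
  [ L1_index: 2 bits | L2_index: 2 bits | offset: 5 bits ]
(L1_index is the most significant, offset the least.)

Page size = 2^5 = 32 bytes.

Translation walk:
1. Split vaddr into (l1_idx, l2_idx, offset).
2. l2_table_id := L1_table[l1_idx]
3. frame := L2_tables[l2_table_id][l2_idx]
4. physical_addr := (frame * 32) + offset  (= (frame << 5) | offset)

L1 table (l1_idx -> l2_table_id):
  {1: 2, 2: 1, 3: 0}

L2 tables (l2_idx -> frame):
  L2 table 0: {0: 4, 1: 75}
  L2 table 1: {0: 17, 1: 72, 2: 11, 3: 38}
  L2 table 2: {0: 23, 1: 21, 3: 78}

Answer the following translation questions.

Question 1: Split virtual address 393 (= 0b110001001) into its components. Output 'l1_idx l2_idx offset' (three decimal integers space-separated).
Answer: 3 0 9

Derivation:
vaddr = 393 = 0b110001001
  top 2 bits -> l1_idx = 3
  next 2 bits -> l2_idx = 0
  bottom 5 bits -> offset = 9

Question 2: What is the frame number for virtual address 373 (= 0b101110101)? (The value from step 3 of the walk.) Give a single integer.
Answer: 38

Derivation:
vaddr = 373: l1_idx=2, l2_idx=3
L1[2] = 1; L2[1][3] = 38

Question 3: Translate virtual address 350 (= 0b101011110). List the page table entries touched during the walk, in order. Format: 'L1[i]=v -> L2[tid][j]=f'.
vaddr = 350 = 0b101011110
Split: l1_idx=2, l2_idx=2, offset=30

Answer: L1[2]=1 -> L2[1][2]=11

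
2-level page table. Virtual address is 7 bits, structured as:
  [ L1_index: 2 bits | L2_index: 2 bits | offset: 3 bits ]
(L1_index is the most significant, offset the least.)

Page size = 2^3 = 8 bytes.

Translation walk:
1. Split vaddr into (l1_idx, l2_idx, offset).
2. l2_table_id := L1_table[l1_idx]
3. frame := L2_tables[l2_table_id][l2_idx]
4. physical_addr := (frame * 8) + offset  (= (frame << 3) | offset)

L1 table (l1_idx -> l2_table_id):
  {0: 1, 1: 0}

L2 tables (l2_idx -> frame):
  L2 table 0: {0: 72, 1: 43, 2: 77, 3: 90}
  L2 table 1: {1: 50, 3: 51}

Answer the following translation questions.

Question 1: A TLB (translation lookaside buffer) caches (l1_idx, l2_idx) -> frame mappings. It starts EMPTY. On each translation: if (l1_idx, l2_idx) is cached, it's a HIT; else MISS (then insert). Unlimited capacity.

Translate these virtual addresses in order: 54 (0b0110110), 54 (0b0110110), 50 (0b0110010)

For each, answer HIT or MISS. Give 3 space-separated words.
vaddr=54: (1,2) not in TLB -> MISS, insert
vaddr=54: (1,2) in TLB -> HIT
vaddr=50: (1,2) in TLB -> HIT

Answer: MISS HIT HIT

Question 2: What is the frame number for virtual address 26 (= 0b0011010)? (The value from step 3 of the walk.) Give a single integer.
Answer: 51

Derivation:
vaddr = 26: l1_idx=0, l2_idx=3
L1[0] = 1; L2[1][3] = 51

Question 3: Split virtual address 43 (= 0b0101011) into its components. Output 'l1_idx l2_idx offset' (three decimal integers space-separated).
Answer: 1 1 3

Derivation:
vaddr = 43 = 0b0101011
  top 2 bits -> l1_idx = 1
  next 2 bits -> l2_idx = 1
  bottom 3 bits -> offset = 3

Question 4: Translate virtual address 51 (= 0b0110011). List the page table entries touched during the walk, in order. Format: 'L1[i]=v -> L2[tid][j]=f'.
vaddr = 51 = 0b0110011
Split: l1_idx=1, l2_idx=2, offset=3

Answer: L1[1]=0 -> L2[0][2]=77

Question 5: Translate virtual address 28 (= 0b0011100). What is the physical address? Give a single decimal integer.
Answer: 412

Derivation:
vaddr = 28 = 0b0011100
Split: l1_idx=0, l2_idx=3, offset=4
L1[0] = 1
L2[1][3] = 51
paddr = 51 * 8 + 4 = 412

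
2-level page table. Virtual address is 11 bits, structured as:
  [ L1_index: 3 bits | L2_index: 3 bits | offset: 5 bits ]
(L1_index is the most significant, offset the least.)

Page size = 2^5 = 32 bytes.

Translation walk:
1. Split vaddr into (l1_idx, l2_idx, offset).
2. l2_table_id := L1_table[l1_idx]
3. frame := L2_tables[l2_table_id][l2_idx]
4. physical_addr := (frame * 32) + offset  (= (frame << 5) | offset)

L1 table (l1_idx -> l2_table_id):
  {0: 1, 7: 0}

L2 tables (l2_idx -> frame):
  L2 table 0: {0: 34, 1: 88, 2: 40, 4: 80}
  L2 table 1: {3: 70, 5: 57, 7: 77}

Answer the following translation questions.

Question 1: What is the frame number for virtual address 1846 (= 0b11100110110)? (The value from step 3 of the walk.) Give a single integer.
Answer: 88

Derivation:
vaddr = 1846: l1_idx=7, l2_idx=1
L1[7] = 0; L2[0][1] = 88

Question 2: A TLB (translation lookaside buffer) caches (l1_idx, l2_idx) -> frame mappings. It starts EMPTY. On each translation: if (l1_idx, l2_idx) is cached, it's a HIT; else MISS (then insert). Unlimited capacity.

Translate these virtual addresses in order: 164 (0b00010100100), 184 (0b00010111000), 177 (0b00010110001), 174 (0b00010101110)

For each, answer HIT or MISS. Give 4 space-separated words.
vaddr=164: (0,5) not in TLB -> MISS, insert
vaddr=184: (0,5) in TLB -> HIT
vaddr=177: (0,5) in TLB -> HIT
vaddr=174: (0,5) in TLB -> HIT

Answer: MISS HIT HIT HIT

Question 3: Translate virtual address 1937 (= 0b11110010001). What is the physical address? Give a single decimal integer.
Answer: 2577

Derivation:
vaddr = 1937 = 0b11110010001
Split: l1_idx=7, l2_idx=4, offset=17
L1[7] = 0
L2[0][4] = 80
paddr = 80 * 32 + 17 = 2577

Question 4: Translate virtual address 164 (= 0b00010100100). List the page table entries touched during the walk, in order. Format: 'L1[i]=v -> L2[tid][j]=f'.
Answer: L1[0]=1 -> L2[1][5]=57

Derivation:
vaddr = 164 = 0b00010100100
Split: l1_idx=0, l2_idx=5, offset=4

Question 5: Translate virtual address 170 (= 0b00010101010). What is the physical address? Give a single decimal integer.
Answer: 1834

Derivation:
vaddr = 170 = 0b00010101010
Split: l1_idx=0, l2_idx=5, offset=10
L1[0] = 1
L2[1][5] = 57
paddr = 57 * 32 + 10 = 1834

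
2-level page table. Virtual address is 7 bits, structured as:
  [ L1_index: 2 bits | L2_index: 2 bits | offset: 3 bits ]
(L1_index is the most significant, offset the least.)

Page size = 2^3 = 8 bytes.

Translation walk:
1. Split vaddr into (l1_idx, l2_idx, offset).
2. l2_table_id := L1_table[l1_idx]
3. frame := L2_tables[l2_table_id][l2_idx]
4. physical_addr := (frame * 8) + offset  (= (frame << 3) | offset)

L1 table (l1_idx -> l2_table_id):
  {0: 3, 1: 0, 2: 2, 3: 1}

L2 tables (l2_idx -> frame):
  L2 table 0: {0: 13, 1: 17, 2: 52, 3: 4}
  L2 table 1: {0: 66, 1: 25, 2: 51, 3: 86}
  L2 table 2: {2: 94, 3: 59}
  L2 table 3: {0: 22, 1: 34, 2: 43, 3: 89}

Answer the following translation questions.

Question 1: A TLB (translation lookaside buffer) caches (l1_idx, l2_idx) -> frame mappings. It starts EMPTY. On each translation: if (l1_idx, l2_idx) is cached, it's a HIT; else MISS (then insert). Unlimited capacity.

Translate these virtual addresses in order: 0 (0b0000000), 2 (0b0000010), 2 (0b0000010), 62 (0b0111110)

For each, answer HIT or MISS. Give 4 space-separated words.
Answer: MISS HIT HIT MISS

Derivation:
vaddr=0: (0,0) not in TLB -> MISS, insert
vaddr=2: (0,0) in TLB -> HIT
vaddr=2: (0,0) in TLB -> HIT
vaddr=62: (1,3) not in TLB -> MISS, insert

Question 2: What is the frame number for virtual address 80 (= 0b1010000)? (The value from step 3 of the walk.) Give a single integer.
vaddr = 80: l1_idx=2, l2_idx=2
L1[2] = 2; L2[2][2] = 94

Answer: 94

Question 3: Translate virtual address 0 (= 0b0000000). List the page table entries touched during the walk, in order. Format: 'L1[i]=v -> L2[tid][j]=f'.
vaddr = 0 = 0b0000000
Split: l1_idx=0, l2_idx=0, offset=0

Answer: L1[0]=3 -> L2[3][0]=22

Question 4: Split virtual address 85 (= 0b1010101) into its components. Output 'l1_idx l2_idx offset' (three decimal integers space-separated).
Answer: 2 2 5

Derivation:
vaddr = 85 = 0b1010101
  top 2 bits -> l1_idx = 2
  next 2 bits -> l2_idx = 2
  bottom 3 bits -> offset = 5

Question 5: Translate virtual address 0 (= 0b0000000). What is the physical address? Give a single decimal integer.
vaddr = 0 = 0b0000000
Split: l1_idx=0, l2_idx=0, offset=0
L1[0] = 3
L2[3][0] = 22
paddr = 22 * 8 + 0 = 176

Answer: 176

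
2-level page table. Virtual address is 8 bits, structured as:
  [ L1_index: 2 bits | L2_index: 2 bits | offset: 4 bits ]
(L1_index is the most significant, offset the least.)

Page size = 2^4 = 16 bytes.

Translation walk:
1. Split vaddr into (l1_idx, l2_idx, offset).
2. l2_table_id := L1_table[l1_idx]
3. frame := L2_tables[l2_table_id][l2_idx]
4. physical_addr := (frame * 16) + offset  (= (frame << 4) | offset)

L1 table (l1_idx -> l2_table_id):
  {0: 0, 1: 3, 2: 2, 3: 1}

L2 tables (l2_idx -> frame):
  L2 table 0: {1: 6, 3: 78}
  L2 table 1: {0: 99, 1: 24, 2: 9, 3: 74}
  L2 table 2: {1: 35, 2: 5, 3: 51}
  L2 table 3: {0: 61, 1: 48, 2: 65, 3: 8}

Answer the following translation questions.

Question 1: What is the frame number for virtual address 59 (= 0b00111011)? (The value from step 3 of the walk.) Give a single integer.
Answer: 78

Derivation:
vaddr = 59: l1_idx=0, l2_idx=3
L1[0] = 0; L2[0][3] = 78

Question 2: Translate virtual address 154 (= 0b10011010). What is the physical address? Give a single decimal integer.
Answer: 570

Derivation:
vaddr = 154 = 0b10011010
Split: l1_idx=2, l2_idx=1, offset=10
L1[2] = 2
L2[2][1] = 35
paddr = 35 * 16 + 10 = 570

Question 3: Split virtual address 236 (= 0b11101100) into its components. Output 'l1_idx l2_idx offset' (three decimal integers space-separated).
Answer: 3 2 12

Derivation:
vaddr = 236 = 0b11101100
  top 2 bits -> l1_idx = 3
  next 2 bits -> l2_idx = 2
  bottom 4 bits -> offset = 12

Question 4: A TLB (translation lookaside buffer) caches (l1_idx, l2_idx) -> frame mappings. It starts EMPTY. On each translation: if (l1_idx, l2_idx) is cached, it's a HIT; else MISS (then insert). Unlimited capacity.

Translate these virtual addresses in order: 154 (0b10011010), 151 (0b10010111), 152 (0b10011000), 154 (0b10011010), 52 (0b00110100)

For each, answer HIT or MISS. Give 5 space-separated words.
Answer: MISS HIT HIT HIT MISS

Derivation:
vaddr=154: (2,1) not in TLB -> MISS, insert
vaddr=151: (2,1) in TLB -> HIT
vaddr=152: (2,1) in TLB -> HIT
vaddr=154: (2,1) in TLB -> HIT
vaddr=52: (0,3) not in TLB -> MISS, insert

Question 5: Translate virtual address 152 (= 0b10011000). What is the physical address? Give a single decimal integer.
Answer: 568

Derivation:
vaddr = 152 = 0b10011000
Split: l1_idx=2, l2_idx=1, offset=8
L1[2] = 2
L2[2][1] = 35
paddr = 35 * 16 + 8 = 568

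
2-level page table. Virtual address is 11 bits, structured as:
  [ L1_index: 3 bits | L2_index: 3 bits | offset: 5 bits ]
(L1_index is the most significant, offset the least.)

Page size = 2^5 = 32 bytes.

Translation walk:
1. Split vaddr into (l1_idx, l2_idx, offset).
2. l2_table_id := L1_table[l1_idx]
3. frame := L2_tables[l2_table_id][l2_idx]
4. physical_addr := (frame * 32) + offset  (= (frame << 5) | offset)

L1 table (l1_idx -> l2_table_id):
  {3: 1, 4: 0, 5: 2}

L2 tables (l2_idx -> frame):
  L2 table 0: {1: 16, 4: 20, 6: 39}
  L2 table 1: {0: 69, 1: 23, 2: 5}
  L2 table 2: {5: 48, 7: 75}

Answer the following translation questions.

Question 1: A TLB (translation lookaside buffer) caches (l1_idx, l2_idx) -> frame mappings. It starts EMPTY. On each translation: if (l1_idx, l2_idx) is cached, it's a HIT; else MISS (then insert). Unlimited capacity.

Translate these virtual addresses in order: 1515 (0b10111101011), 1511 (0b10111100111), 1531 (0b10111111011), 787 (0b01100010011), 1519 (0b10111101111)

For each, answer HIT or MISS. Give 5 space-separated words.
vaddr=1515: (5,7) not in TLB -> MISS, insert
vaddr=1511: (5,7) in TLB -> HIT
vaddr=1531: (5,7) in TLB -> HIT
vaddr=787: (3,0) not in TLB -> MISS, insert
vaddr=1519: (5,7) in TLB -> HIT

Answer: MISS HIT HIT MISS HIT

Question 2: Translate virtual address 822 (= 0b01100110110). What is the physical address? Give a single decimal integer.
vaddr = 822 = 0b01100110110
Split: l1_idx=3, l2_idx=1, offset=22
L1[3] = 1
L2[1][1] = 23
paddr = 23 * 32 + 22 = 758

Answer: 758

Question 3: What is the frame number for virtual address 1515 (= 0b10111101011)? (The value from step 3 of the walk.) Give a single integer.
Answer: 75

Derivation:
vaddr = 1515: l1_idx=5, l2_idx=7
L1[5] = 2; L2[2][7] = 75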